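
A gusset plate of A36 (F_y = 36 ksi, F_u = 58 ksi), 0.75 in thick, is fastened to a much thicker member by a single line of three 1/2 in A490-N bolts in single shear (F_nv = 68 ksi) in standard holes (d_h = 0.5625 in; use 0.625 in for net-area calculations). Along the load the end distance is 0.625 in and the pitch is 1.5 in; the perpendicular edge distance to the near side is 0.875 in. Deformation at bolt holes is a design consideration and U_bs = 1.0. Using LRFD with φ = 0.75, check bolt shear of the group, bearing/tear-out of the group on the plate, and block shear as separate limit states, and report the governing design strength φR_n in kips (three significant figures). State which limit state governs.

Bolt shear: A_b = π·0.5²/4 = 0.1963 in²; R_n = 68 × 0.1963 × 3 × 1 = 40.06 kips → 0.75 × 40.06 = 30 kips.
Bearing: edge l_c = 0.3438, r_n = 17.94 kips; interior l_c = 0.9375, r_n = 48.94 kips; R_n = 17.94 + 2·48.94 = 115.8 kips → 86.9 kips.
Block shear: A_gv = 2.719, A_nv = 1.547, A_nt = 0.4219 in²; R_n = min(0.6F_uA_nv, 0.6F_yA_gv) + U_bs·F_u·A_nt = 78.3 kips → 58.7 kips.
Bolt shear governs: 30 kips.

30 kips (bolt shear governs)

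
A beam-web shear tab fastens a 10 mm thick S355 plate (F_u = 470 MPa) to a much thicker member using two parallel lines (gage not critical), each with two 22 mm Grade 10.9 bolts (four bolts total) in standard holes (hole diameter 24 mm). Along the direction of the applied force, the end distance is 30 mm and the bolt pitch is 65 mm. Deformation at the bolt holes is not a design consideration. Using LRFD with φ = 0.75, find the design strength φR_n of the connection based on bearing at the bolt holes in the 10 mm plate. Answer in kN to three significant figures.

624 kN

Per bolt r_n = 1.5 l_c t F_u ≤ 3.0 d t F_u; upper limit = 3.0 × 22 × 10 × 470 / 1000 = 310.2 kN.
Edge bolt: l_c = 30 − 24/2 = 18 mm → 1.5 × 18 × 10 × 470 / 1000 = 126.9 → r_n = 126.9 kN.
Interior bolts: l_c = 65 − 24 = 41 mm → 1.5 × 41 × 10 × 470 / 1000 = 289.1 → r_n = 289.1 kN.
R_n = 2 × 126.9 + 2 × 289.1 = 831.9 kN.
Design strength φR_n = 0.75 × 831.9 = 624 kN.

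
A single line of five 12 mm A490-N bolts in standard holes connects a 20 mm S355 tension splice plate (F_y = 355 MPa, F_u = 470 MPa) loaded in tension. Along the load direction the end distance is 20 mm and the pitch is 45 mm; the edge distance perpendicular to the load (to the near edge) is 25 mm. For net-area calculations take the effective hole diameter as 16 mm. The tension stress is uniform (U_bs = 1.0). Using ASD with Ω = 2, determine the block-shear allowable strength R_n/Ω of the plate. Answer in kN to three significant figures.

441 kN

Shear plane L_v = 20 + 4·45 = 200 mm; A_gv = 200 × 20 = 4000 mm².
A_nv = (200 − 4.5·16) × 20 = 2560 mm².
A_nt = (25 − 0.5·16) × 20 = 340 mm².
0.6 F_u A_nv = 721.9 kN; 0.6 F_y A_gv = 852 kN → shear rupture governs the shear term.
R_n = 721.9 + 1.0 × 470 × 340 / 1000 = 881.7 kN.
Allowable strength R_n/Ω = 881.7 / 2 = 441 kN.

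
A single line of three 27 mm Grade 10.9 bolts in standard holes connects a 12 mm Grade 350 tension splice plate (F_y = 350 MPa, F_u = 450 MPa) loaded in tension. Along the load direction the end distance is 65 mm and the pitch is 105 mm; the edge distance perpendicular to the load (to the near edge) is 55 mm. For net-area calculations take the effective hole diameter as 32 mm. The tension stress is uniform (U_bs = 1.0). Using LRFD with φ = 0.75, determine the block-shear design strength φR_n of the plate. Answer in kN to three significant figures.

Shear plane L_v = 65 + 2·105 = 275 mm; A_gv = 275 × 12 = 3300 mm².
A_nv = (275 − 2.5·32) × 12 = 2340 mm².
A_nt = (55 − 0.5·32) × 12 = 468 mm².
0.6 F_u A_nv = 631.8 kN; 0.6 F_y A_gv = 693 kN → shear rupture governs the shear term.
R_n = 631.8 + 1.0 × 450 × 468 / 1000 = 842.4 kN.
Design strength φR_n = 0.75 × 842.4 = 632 kN.

632 kN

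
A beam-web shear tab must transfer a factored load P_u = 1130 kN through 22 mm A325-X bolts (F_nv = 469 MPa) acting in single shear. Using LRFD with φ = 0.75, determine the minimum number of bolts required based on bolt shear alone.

9 bolts

A_b = π·22²/4 = 380.1 mm².
Per-bolt design strength φR_n = 0.75 × 469 × 380.1 × 1 / 1000 = 133.7 kN.
n ≥ 1130 / 133.7 = 8.451 → use 9 bolts.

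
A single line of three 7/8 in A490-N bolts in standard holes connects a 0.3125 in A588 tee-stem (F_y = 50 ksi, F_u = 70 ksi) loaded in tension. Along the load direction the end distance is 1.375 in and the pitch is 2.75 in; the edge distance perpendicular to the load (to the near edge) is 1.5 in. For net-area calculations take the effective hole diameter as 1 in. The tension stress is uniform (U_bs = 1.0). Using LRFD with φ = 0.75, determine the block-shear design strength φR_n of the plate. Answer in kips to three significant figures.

Shear plane L_v = 1.375 + 2·2.75 = 6.875 in; A_gv = 6.875 × 0.3125 = 2.148 in².
A_nv = (6.875 − 2.5·1) × 0.3125 = 1.367 in².
A_nt = (1.5 − 0.5·1) × 0.3125 = 0.3125 in².
0.6 F_u A_nv = 57.42 kips; 0.6 F_y A_gv = 64.45 kips → shear rupture governs the shear term.
R_n = 57.42 + 1.0 × 70 × 0.3125 = 79.3 kips.
Design strength φR_n = 0.75 × 79.3 = 59.5 kips.

59.5 kips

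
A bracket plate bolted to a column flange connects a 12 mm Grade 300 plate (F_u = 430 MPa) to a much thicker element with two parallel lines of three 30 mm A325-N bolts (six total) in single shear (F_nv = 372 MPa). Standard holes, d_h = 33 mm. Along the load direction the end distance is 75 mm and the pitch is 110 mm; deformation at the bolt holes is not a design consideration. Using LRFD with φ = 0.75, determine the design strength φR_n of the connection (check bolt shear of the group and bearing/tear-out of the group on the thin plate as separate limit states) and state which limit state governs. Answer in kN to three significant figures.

1180 kN (bolt shear governs)

Bolt shear: A_b = π·30²/4 = 706.9 mm²; R_n = 372 × 706.9 × 6 × 1 / 1000 = 1578 kN → 0.75 × 1578 = 1180 kN.
Bearing (1.5 l_c t F_u ≤ 3.0 d t F_u): upper limit = 3.0·30·12·430 / 1000 = 464.4 kN.
  Edge l_c = 75 − 33/2 = 58.5 → r_n = 452.8 kN; interior l_c = 110 − 33 = 77 → r_n = 464.4 kN.
  R_n,bearing = 2·452.8 + 4·464.4 = 2763 kN → 0.75 × 2763 = 2070 kN.
Bolt shear governs: 1180 kN.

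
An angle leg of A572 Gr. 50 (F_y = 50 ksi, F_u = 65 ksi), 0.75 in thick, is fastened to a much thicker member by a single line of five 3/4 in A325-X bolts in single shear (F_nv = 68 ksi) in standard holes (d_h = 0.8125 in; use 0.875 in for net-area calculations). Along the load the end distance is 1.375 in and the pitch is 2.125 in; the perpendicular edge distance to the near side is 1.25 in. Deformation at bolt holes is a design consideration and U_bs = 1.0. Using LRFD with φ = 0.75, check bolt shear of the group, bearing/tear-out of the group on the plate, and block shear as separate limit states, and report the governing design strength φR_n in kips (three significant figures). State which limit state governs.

Bolt shear: A_b = π·0.75²/4 = 0.4418 in²; R_n = 68 × 0.4418 × 5 × 1 = 150.2 kips → 0.75 × 150.2 = 113 kips.
Bearing: edge l_c = 0.9688, r_n = 56.67 kips; interior l_c = 1.312, r_n = 76.78 kips; R_n = 56.67 + 4·76.78 = 363.8 kips → 273 kips.
Block shear: A_gv = 7.406, A_nv = 4.453, A_nt = 0.6094 in²; R_n = min(0.6F_uA_nv, 0.6F_yA_gv) + U_bs·F_u·A_nt = 213.3 kips → 160 kips.
Bolt shear governs: 113 kips.

113 kips (bolt shear governs)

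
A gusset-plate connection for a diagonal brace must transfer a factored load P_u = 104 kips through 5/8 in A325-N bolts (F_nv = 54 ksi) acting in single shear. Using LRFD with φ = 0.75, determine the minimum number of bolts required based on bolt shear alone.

A_b = π·0.625²/4 = 0.3068 in².
Per-bolt design strength φR_n = 0.75 × 54 × 0.3068 × 1 = 12.43 kips.
n ≥ 104 / 12.43 = 8.37 → use 9 bolts.

9 bolts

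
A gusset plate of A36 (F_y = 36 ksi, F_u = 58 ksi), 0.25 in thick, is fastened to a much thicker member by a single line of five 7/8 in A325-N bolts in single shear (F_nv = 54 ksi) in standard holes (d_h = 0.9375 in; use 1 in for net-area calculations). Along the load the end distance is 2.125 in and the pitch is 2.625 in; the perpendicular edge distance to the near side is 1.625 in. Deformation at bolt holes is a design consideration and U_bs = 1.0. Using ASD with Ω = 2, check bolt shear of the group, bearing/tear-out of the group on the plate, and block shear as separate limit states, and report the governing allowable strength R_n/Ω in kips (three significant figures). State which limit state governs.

42.2 kips (block shear governs)

Bolt shear: A_b = π·0.875²/4 = 0.6013 in²; R_n = 54 × 0.6013 × 5 × 1 = 162.4 kips → 162.4 / 2 = 81.2 kips.
Bearing: edge l_c = 1.656, r_n = 28.82 kips; interior l_c = 1.688, r_n = 29.36 kips; R_n = 28.82 + 4·29.36 = 146.3 kips → 73.1 kips.
Block shear: A_gv = 3.156, A_nv = 2.031, A_nt = 0.2812 in²; R_n = min(0.6F_uA_nv, 0.6F_yA_gv) + U_bs·F_u·A_nt = 84.49 kips → 42.2 kips.
Block shear governs: 42.2 kips.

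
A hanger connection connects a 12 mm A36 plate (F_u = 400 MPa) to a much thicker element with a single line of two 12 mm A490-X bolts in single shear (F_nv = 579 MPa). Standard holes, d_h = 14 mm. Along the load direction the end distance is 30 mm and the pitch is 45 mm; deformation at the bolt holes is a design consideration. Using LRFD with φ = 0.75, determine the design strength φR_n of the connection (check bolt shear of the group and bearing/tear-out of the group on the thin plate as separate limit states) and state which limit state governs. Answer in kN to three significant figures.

Bolt shear: A_b = π·12²/4 = 113.1 mm²; R_n = 579 × 113.1 × 2 × 1 / 1000 = 131 kN → 0.75 × 131 = 98.2 kN.
Bearing (1.2 l_c t F_u ≤ 2.4 d t F_u): upper limit = 2.4·12·12·400 / 1000 = 138.2 kN.
  Edge l_c = 30 − 14/2 = 23 → r_n = 132.5 kN; interior l_c = 45 − 14 = 31 → r_n = 138.2 kN.
  R_n,bearing = 1·132.5 + 1·138.2 = 270.7 kN → 0.75 × 270.7 = 203 kN.
Bolt shear governs: 98.2 kN.

98.2 kN (bolt shear governs)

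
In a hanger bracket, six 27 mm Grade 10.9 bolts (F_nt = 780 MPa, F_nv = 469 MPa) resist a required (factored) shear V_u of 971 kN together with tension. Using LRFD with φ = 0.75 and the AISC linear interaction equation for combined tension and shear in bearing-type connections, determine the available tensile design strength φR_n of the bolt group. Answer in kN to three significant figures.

A_b = π·27²/4 = 572.6 mm²; f_rv = 971 × 1000 / (6 × 572.6) = 282.7 MPa.
F'_nt = 1.3 F_nt − (F_nt / φF_nv) f_rv = 1.3·780 − (780/(0.75·469))·282.7 = 387.2 MPa, capped at F_nt → F'_nt = 387.2 MPa.
R_n = F'_nt · A_b · n = 387.2 × 572.6 × 6 / 1000 = 1330 kN.
Design strength φR_n = 0.75 × 1330 = 998 kN.

998 kN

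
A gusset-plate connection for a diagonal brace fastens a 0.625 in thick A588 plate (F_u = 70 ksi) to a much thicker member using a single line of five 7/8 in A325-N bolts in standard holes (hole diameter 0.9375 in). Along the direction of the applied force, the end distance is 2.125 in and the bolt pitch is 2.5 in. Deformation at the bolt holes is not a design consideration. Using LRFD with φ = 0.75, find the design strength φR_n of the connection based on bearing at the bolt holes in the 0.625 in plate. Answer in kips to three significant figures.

Per bolt r_n = 1.5 l_c t F_u ≤ 3.0 d t F_u; upper limit = 3.0 × 0.875 × 0.625 × 70 = 114.8 kips.
Edge bolt: l_c = 2.125 − 0.9375/2 = 1.656 in → 1.5 × 1.656 × 0.625 × 70 = 108.7 → r_n = 108.7 kips.
Interior bolts: l_c = 2.5 − 0.9375 = 1.562 in → 1.5 × 1.562 × 0.625 × 70 = 102.5 → r_n = 102.5 kips.
R_n = 1 × 108.7 + 4 × 102.5 = 518.8 kips.
Design strength φR_n = 0.75 × 518.8 = 389 kips.

389 kips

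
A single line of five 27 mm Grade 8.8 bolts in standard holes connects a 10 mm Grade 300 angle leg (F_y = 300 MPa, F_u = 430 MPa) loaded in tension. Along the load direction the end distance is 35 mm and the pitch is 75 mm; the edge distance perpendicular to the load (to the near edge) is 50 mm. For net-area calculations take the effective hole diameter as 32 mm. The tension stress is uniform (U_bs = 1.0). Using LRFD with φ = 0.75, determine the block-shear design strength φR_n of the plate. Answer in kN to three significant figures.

479 kN

Shear plane L_v = 35 + 4·75 = 335 mm; A_gv = 335 × 10 = 3350 mm².
A_nv = (335 − 4.5·32) × 10 = 1910 mm².
A_nt = (50 − 0.5·32) × 10 = 340 mm².
0.6 F_u A_nv = 492.8 kN; 0.6 F_y A_gv = 603 kN → shear rupture governs the shear term.
R_n = 492.8 + 1.0 × 430 × 340 / 1000 = 639 kN.
Design strength φR_n = 0.75 × 639 = 479 kN.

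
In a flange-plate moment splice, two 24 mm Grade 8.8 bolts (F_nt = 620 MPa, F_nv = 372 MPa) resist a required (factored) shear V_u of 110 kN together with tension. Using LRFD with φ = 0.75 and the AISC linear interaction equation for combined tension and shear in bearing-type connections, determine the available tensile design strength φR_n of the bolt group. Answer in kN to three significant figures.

364 kN

A_b = π·24²/4 = 452.4 mm²; f_rv = 110 × 1000 / (2 × 452.4) = 121.6 MPa.
F'_nt = 1.3 F_nt − (F_nt / φF_nv) f_rv = 1.3·620 − (620/(0.75·372))·121.6 = 535.8 MPa, capped at F_nt → F'_nt = 535.8 MPa.
R_n = F'_nt · A_b · n = 535.8 × 452.4 × 2 / 1000 = 484.8 kN.
Design strength φR_n = 0.75 × 484.8 = 364 kN.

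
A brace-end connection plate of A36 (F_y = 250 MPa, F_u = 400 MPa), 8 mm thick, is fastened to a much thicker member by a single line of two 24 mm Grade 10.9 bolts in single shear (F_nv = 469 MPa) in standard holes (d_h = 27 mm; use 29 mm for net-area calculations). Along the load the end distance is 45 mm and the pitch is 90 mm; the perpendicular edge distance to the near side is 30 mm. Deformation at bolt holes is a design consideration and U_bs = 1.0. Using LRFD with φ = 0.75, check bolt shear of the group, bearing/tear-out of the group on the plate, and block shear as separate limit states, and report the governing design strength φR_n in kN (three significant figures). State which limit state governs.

159 kN (block shear governs)

Bolt shear: A_b = π·24²/4 = 452.4 mm²; R_n = 469 × 452.4 × 2 × 1 / 1000 = 424.3 kN → 0.75 × 424.3 = 318 kN.
Bearing: edge l_c = 31.5, r_n = 121 kN; interior l_c = 63, r_n = 184.3 kN; R_n = 121 + 1·184.3 = 305.3 kN → 229 kN.
Block shear: A_gv = 1080, A_nv = 732, A_nt = 124 mm²; R_n = min(0.6F_uA_nv, 0.6F_yA_gv) + U_bs·F_u·A_nt = 211.6 kN → 159 kN.
Block shear governs: 159 kN.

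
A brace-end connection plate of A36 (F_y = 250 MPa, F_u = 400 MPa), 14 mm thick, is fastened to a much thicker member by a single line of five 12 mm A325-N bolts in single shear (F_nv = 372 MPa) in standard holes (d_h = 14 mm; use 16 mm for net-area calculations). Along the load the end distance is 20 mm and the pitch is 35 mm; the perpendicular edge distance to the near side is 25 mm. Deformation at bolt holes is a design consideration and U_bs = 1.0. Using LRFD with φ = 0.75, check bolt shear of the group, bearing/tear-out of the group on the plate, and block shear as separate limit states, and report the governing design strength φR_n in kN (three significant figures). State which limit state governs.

158 kN (bolt shear governs)

Bolt shear: A_b = π·12²/4 = 113.1 mm²; R_n = 372 × 113.1 × 5 × 1 / 1000 = 210.4 kN → 0.75 × 210.4 = 158 kN.
Bearing: edge l_c = 13, r_n = 87.36 kN; interior l_c = 21, r_n = 141.1 kN; R_n = 87.36 + 4·141.1 = 651.8 kN → 489 kN.
Block shear: A_gv = 2240, A_nv = 1232, A_nt = 238 mm²; R_n = min(0.6F_uA_nv, 0.6F_yA_gv) + U_bs·F_u·A_nt = 390.9 kN → 293 kN.
Bolt shear governs: 158 kN.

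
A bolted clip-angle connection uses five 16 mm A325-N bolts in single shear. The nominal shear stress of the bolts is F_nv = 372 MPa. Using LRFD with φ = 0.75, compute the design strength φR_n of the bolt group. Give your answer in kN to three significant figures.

280 kN

A_b = π × 16² / 4 = 201.1 mm².
R_n = F_nv · A_b · n · n_s = 372 × 201.1 × 5 × 1 / 1000 = 374 kN.
Design strength φR_n = 0.75 × 374 = 280 kN.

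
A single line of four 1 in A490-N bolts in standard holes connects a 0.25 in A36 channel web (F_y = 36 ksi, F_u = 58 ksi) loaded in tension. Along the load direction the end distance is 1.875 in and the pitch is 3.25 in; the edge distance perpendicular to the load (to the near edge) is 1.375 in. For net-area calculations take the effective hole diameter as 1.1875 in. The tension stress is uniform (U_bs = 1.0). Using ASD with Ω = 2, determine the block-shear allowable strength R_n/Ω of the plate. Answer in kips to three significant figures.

Shear plane L_v = 1.875 + 3·3.25 = 11.62 in; A_gv = 11.62 × 0.25 = 2.906 in².
A_nv = (11.62 − 3.5·1.1875) × 0.25 = 1.867 in².
A_nt = (1.375 − 0.5·1.1875) × 0.25 = 0.1953 in².
0.6 F_u A_nv = 64.98 kips; 0.6 F_y A_gv = 62.77 kips → shear yielding governs the shear term.
R_n = 62.77 + 1.0 × 58 × 0.1953 = 74.1 kips.
Allowable strength R_n/Ω = 74.1 / 2 = 37.1 kips.

37.1 kips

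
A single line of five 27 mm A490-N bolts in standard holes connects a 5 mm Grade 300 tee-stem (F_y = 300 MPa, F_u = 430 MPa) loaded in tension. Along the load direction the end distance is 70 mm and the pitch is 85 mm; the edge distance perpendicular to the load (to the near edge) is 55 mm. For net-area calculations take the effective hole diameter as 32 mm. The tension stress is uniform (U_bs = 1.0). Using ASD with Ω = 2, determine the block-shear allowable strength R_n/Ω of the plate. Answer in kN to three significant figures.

Shear plane L_v = 70 + 4·85 = 410 mm; A_gv = 410 × 5 = 2050 mm².
A_nv = (410 − 4.5·32) × 5 = 1330 mm².
A_nt = (55 − 0.5·32) × 5 = 195 mm².
0.6 F_u A_nv = 343.1 kN; 0.6 F_y A_gv = 369 kN → shear rupture governs the shear term.
R_n = 343.1 + 1.0 × 430 × 195 / 1000 = 427 kN.
Allowable strength R_n/Ω = 427 / 2 = 213 kN.

213 kN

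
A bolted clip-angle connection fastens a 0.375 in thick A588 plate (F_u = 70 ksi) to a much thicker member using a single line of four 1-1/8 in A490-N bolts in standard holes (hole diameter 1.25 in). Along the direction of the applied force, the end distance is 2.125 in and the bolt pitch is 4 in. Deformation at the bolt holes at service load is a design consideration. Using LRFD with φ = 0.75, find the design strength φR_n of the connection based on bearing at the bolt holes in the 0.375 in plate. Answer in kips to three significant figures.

195 kips

Per bolt r_n = 1.2 l_c t F_u ≤ 2.4 d t F_u; upper limit = 2.4 × 1.125 × 0.375 × 70 = 70.88 kips.
Edge bolt: l_c = 2.125 − 1.25/2 = 1.5 in → 1.2 × 1.5 × 0.375 × 70 = 47.25 → r_n = 47.25 kips.
Interior bolts: l_c = 4 − 1.25 = 2.75 in → 1.2 × 2.75 × 0.375 × 70 = 86.62 → r_n = 70.88 kips.
R_n = 1 × 47.25 + 3 × 70.88 = 259.9 kips.
Design strength φR_n = 0.75 × 259.9 = 195 kips.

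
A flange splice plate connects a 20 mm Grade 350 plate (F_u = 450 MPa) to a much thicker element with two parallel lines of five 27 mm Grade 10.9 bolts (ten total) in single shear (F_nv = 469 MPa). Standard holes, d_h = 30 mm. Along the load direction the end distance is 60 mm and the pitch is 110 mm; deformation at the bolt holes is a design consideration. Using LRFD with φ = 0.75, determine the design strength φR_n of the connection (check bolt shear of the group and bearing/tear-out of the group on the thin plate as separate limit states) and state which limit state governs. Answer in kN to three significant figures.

Bolt shear: A_b = π·27²/4 = 572.6 mm²; R_n = 469 × 572.6 × 10 × 1 / 1000 = 2685 kN → 0.75 × 2685 = 2010 kN.
Bearing (1.2 l_c t F_u ≤ 2.4 d t F_u): upper limit = 2.4·27·20·450 / 1000 = 583.2 kN.
  Edge l_c = 60 − 30/2 = 45 → r_n = 486 kN; interior l_c = 110 − 30 = 80 → r_n = 583.2 kN.
  R_n,bearing = 2·486 + 8·583.2 = 5638 kN → 0.75 × 5638 = 4230 kN.
Bolt shear governs: 2010 kN.

2010 kN (bolt shear governs)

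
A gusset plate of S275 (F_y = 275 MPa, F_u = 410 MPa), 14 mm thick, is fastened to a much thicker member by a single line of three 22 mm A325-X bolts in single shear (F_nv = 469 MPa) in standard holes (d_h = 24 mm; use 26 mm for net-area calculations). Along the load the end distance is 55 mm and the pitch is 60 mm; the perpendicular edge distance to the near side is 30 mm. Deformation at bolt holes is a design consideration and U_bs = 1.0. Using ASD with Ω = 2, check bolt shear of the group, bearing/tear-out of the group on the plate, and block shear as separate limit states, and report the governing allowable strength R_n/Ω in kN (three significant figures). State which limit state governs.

238 kN (block shear governs)

Bolt shear: A_b = π·22²/4 = 380.1 mm²; R_n = 469 × 380.1 × 3 × 1 / 1000 = 534.8 kN → 534.8 / 2 = 267 kN.
Bearing: edge l_c = 43, r_n = 296.2 kN; interior l_c = 36, r_n = 248 kN; R_n = 296.2 + 2·248 = 792.1 kN → 396 kN.
Block shear: A_gv = 2450, A_nv = 1540, A_nt = 238 mm²; R_n = min(0.6F_uA_nv, 0.6F_yA_gv) + U_bs·F_u·A_nt = 476.4 kN → 238 kN.
Block shear governs: 238 kN.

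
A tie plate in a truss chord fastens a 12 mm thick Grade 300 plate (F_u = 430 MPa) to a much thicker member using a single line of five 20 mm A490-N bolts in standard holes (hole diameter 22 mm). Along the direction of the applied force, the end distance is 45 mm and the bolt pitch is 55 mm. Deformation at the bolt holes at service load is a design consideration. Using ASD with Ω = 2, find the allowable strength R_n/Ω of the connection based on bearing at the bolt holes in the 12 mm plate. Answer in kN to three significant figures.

514 kN

Per bolt r_n = 1.2 l_c t F_u ≤ 2.4 d t F_u; upper limit = 2.4 × 20 × 12 × 430 / 1000 = 247.7 kN.
Edge bolt: l_c = 45 − 22/2 = 34 mm → 1.2 × 34 × 12 × 430 / 1000 = 210.5 → r_n = 210.5 kN.
Interior bolts: l_c = 55 − 22 = 33 mm → 1.2 × 33 × 12 × 430 / 1000 = 204.3 → r_n = 204.3 kN.
R_n = 1 × 210.5 + 4 × 204.3 = 1028 kN.
Allowable strength R_n/Ω = 1028 / 2 = 514 kN.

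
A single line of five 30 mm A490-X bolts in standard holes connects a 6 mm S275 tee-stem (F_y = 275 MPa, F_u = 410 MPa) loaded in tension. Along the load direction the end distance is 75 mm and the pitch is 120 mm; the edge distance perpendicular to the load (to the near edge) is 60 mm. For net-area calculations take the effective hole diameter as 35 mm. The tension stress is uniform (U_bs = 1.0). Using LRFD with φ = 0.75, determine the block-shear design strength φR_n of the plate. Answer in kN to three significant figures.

Shear plane L_v = 75 + 4·120 = 555 mm; A_gv = 555 × 6 = 3330 mm².
A_nv = (555 − 4.5·35) × 6 = 2385 mm².
A_nt = (60 − 0.5·35) × 6 = 255 mm².
0.6 F_u A_nv = 586.7 kN; 0.6 F_y A_gv = 549.5 kN → shear yielding governs the shear term.
R_n = 549.5 + 1.0 × 410 × 255 / 1000 = 654 kN.
Design strength φR_n = 0.75 × 654 = 490 kN.

490 kN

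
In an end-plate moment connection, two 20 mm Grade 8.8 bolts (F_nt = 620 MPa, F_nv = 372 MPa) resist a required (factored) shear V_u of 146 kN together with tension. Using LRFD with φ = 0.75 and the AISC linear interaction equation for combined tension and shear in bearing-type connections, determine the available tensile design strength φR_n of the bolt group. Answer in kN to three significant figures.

136 kN

A_b = π·20²/4 = 314.2 mm²; f_rv = 146 × 1000 / (2 × 314.2) = 232.4 MPa.
F'_nt = 1.3 F_nt − (F_nt / φF_nv) f_rv = 1.3·620 − (620/(0.75·372))·232.4 = 289.6 MPa, capped at F_nt → F'_nt = 289.6 MPa.
R_n = F'_nt · A_b · n = 289.6 × 314.2 × 2 / 1000 = 182 kN.
Design strength φR_n = 0.75 × 182 = 136 kN.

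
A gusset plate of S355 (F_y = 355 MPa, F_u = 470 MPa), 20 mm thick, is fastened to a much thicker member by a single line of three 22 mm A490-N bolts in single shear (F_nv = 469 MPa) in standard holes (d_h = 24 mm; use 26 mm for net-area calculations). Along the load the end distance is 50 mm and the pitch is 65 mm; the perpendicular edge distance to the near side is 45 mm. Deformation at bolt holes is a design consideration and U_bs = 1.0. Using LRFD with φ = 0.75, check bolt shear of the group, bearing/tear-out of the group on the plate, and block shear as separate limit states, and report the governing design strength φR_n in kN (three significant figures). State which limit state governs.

Bolt shear: A_b = π·22²/4 = 380.1 mm²; R_n = 469 × 380.1 × 3 × 1 / 1000 = 534.8 kN → 0.75 × 534.8 = 401 kN.
Bearing: edge l_c = 38, r_n = 428.6 kN; interior l_c = 41, r_n = 462.5 kN; R_n = 428.6 + 2·462.5 = 1354 kN → 1020 kN.
Block shear: A_gv = 3600, A_nv = 2300, A_nt = 640 mm²; R_n = min(0.6F_uA_nv, 0.6F_yA_gv) + U_bs·F_u·A_nt = 949.4 kN → 712 kN.
Bolt shear governs: 401 kN.

401 kN (bolt shear governs)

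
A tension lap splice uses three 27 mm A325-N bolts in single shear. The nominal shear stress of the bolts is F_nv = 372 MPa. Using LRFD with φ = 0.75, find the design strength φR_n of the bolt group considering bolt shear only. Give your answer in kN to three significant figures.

A_b = π × 27² / 4 = 572.6 mm².
R_n = F_nv · A_b · n · n_s = 372 × 572.6 × 3 × 1 / 1000 = 639 kN.
Design strength φR_n = 0.75 × 639 = 479 kN.

479 kN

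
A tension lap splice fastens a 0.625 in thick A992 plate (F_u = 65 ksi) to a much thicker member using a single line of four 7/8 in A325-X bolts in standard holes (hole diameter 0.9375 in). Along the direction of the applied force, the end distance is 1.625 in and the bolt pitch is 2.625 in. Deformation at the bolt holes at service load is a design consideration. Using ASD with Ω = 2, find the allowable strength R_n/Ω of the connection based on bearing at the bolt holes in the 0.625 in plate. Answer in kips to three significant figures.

152 kips

Per bolt r_n = 1.2 l_c t F_u ≤ 2.4 d t F_u; upper limit = 2.4 × 0.875 × 0.625 × 65 = 85.31 kips.
Edge bolt: l_c = 1.625 − 0.9375/2 = 1.156 in → 1.2 × 1.156 × 0.625 × 65 = 56.37 → r_n = 56.37 kips.
Interior bolts: l_c = 2.625 − 0.9375 = 1.688 in → 1.2 × 1.688 × 0.625 × 65 = 82.27 → r_n = 82.27 kips.
R_n = 1 × 56.37 + 3 × 82.27 = 303.2 kips.
Allowable strength R_n/Ω = 303.2 / 2 = 152 kips.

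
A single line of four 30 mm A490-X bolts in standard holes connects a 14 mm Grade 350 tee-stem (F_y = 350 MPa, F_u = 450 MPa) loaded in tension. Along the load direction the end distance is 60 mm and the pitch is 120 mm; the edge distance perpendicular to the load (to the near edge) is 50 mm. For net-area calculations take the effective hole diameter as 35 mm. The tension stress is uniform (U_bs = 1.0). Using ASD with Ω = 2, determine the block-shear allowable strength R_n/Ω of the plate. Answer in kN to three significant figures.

665 kN

Shear plane L_v = 60 + 3·120 = 420 mm; A_gv = 420 × 14 = 5880 mm².
A_nv = (420 − 3.5·35) × 14 = 4165 mm².
A_nt = (50 − 0.5·35) × 14 = 455 mm².
0.6 F_u A_nv = 1125 kN; 0.6 F_y A_gv = 1235 kN → shear rupture governs the shear term.
R_n = 1125 + 1.0 × 450 × 455 / 1000 = 1329 kN.
Allowable strength R_n/Ω = 1329 / 2 = 665 kN.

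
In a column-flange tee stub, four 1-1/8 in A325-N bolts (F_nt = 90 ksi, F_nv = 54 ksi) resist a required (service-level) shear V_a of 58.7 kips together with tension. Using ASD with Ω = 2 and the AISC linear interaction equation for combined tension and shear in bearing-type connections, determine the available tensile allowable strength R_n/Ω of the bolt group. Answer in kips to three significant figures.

135 kips

A_b = π·1.125²/4 = 0.994 in²; f_rv = 58.7 / (4 × 0.994) = 14.76 ksi.
F'_nt = 1.3 F_nt − (Ω F_nt / F_nv) f_rv = 1.3·90 − (2·90/54)·14.76 = 67.79 ksi, capped at F_nt → F'_nt = 67.79 ksi.
R_n = F'_nt · A_b · n = 67.79 × 0.994 × 4 = 269.5 kips.
Allowable strength R_n/Ω = 269.5 / 2 = 135 kips.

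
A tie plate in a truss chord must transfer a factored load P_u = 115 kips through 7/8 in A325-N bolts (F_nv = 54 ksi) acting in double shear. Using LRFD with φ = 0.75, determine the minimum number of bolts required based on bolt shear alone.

A_b = π·0.875²/4 = 0.6013 in².
Per-bolt design strength φR_n = 0.75 × 54 × 0.6013 × 2 = 48.71 kips.
n ≥ 115 / 48.71 = 2.361 → use 3 bolts.

3 bolts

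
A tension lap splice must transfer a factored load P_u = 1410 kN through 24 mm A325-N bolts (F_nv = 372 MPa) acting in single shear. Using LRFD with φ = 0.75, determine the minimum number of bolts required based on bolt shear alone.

A_b = π·24²/4 = 452.4 mm².
Per-bolt design strength φR_n = 0.75 × 372 × 452.4 × 1 / 1000 = 126.2 kN.
n ≥ 1410 / 126.2 = 11.17 → use 12 bolts.

12 bolts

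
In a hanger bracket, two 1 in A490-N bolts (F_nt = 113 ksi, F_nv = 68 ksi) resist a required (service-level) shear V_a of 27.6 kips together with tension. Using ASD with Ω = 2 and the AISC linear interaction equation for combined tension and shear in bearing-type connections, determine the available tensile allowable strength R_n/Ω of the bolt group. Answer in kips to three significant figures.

69.5 kips

A_b = π·1²/4 = 0.7854 in²; f_rv = 27.6 / (2 × 0.7854) = 17.57 ksi.
F'_nt = 1.3 F_nt − (Ω F_nt / F_nv) f_rv = 1.3·113 − (2·113/68)·17.57 = 88.5 ksi, capped at F_nt → F'_nt = 88.5 ksi.
R_n = F'_nt · A_b · n = 88.5 × 0.7854 × 2 = 139 kips.
Allowable strength R_n/Ω = 139 / 2 = 69.5 kips.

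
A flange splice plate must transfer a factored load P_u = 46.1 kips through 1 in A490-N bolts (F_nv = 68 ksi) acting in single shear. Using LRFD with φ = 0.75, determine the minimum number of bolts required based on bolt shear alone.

2 bolts

A_b = π·1²/4 = 0.7854 in².
Per-bolt design strength φR_n = 0.75 × 68 × 0.7854 × 1 = 40.06 kips.
n ≥ 46.1 / 40.06 = 1.151 → use 2 bolts.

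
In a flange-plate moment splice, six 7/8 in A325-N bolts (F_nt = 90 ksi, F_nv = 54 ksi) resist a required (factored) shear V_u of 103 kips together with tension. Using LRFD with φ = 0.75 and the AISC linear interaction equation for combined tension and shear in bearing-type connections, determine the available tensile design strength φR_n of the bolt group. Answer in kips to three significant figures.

A_b = π·0.875²/4 = 0.6013 in²; f_rv = 103 / (6 × 0.6013) = 28.55 ksi.
F'_nt = 1.3 F_nt − (F_nt / φF_nv) f_rv = 1.3·90 − (90/(0.75·54))·28.55 = 53.56 ksi, capped at F_nt → F'_nt = 53.56 ksi.
R_n = F'_nt · A_b · n = 53.56 × 0.6013 × 6 = 193.2 kips.
Design strength φR_n = 0.75 × 193.2 = 145 kips.

145 kips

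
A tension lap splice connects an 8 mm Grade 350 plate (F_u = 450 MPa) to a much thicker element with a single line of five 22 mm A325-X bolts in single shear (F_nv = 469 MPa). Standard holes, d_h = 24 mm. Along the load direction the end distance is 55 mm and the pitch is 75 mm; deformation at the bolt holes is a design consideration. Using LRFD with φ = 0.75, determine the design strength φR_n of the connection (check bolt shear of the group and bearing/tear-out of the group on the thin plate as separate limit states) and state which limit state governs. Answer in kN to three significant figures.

Bolt shear: A_b = π·22²/4 = 380.1 mm²; R_n = 469 × 380.1 × 5 × 1 / 1000 = 891.4 kN → 0.75 × 891.4 = 669 kN.
Bearing (1.2 l_c t F_u ≤ 2.4 d t F_u): upper limit = 2.4·22·8·450 / 1000 = 190.1 kN.
  Edge l_c = 55 − 24/2 = 43 → r_n = 185.8 kN; interior l_c = 75 − 24 = 51 → r_n = 190.1 kN.
  R_n,bearing = 1·185.8 + 4·190.1 = 946.1 kN → 0.75 × 946.1 = 710 kN.
Bolt shear governs: 669 kN.

669 kN (bolt shear governs)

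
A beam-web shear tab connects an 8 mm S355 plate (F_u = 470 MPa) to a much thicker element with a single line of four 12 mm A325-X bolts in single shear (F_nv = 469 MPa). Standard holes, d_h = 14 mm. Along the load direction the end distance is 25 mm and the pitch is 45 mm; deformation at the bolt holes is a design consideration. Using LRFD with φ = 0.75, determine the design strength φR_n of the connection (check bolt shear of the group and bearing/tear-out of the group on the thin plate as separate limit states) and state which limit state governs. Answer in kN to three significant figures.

159 kN (bolt shear governs)

Bolt shear: A_b = π·12²/4 = 113.1 mm²; R_n = 469 × 113.1 × 4 × 1 / 1000 = 212.2 kN → 0.75 × 212.2 = 159 kN.
Bearing (1.2 l_c t F_u ≤ 2.4 d t F_u): upper limit = 2.4·12·8·470 / 1000 = 108.3 kN.
  Edge l_c = 25 − 14/2 = 18 → r_n = 81.22 kN; interior l_c = 45 − 14 = 31 → r_n = 108.3 kN.
  R_n,bearing = 1·81.22 + 3·108.3 = 406.1 kN → 0.75 × 406.1 = 305 kN.
Bolt shear governs: 159 kN.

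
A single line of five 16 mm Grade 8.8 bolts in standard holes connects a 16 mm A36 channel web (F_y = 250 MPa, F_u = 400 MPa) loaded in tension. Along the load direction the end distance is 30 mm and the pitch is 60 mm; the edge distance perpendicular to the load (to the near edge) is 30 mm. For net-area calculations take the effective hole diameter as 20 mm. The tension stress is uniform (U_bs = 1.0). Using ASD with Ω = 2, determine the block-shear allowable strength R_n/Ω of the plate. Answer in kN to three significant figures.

Shear plane L_v = 30 + 4·60 = 270 mm; A_gv = 270 × 16 = 4320 mm².
A_nv = (270 − 4.5·20) × 16 = 2880 mm².
A_nt = (30 − 0.5·20) × 16 = 320 mm².
0.6 F_u A_nv = 691.2 kN; 0.6 F_y A_gv = 648 kN → shear yielding governs the shear term.
R_n = 648 + 1.0 × 400 × 320 / 1000 = 776 kN.
Allowable strength R_n/Ω = 776 / 2 = 388 kN.

388 kN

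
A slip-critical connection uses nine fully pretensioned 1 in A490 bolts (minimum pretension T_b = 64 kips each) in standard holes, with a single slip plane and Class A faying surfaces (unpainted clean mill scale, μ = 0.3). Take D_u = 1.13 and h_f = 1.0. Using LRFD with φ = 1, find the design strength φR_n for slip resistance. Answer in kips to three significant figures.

R_n = μ · D_u · h_f · T_b · n_s · n_b = 0.3 × 1.13 × 1.0 × 64 × 1 × 9 = 195.3 kips.
Design strength φR_n = 1 × 195.3 = 195 kips.

195 kips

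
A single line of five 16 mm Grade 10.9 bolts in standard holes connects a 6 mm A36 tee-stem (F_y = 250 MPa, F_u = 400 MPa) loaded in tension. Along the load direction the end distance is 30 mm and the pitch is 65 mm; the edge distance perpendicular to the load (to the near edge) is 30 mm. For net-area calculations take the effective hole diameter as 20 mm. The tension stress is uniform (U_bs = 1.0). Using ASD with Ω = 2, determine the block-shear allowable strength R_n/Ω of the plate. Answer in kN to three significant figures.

Shear plane L_v = 30 + 4·65 = 290 mm; A_gv = 290 × 6 = 1740 mm².
A_nv = (290 − 4.5·20) × 6 = 1200 mm².
A_nt = (30 − 0.5·20) × 6 = 120 mm².
0.6 F_u A_nv = 288 kN; 0.6 F_y A_gv = 261 kN → shear yielding governs the shear term.
R_n = 261 + 1.0 × 400 × 120 / 1000 = 309 kN.
Allowable strength R_n/Ω = 309 / 2 = 154 kN.

154 kN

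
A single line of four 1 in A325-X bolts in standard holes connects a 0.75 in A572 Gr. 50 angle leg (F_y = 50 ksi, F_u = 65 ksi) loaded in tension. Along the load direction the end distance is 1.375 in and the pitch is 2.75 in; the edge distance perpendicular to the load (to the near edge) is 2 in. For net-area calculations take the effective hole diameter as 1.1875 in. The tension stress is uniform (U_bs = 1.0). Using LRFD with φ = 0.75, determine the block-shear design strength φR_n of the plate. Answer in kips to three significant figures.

171 kips

Shear plane L_v = 1.375 + 3·2.75 = 9.625 in; A_gv = 9.625 × 0.75 = 7.219 in².
A_nv = (9.625 − 3.5·1.1875) × 0.75 = 4.102 in².
A_nt = (2 − 0.5·1.1875) × 0.75 = 1.055 in².
0.6 F_u A_nv = 160 kips; 0.6 F_y A_gv = 216.6 kips → shear rupture governs the shear term.
R_n = 160 + 1.0 × 65 × 1.055 = 228.5 kips.
Design strength φR_n = 0.75 × 228.5 = 171 kips.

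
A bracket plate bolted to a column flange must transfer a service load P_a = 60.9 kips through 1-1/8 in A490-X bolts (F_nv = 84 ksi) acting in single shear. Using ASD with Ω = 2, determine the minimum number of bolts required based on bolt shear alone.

A_b = π·1.125²/4 = 0.994 in².
Per-bolt allowable strength R_n/Ω = 84 × 0.994 × 1 / 2 = 41.75 kips.
n ≥ 60.9 / 41.75 = 1.459 → use 2 bolts.

2 bolts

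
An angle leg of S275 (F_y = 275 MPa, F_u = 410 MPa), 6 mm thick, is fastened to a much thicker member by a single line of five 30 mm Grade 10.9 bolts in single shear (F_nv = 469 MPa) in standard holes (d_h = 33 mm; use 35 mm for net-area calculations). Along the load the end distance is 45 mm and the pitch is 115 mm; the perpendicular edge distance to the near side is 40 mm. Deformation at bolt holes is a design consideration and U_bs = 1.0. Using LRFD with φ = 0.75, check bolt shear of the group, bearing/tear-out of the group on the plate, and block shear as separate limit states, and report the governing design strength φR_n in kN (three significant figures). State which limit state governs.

416 kN (block shear governs)

Bolt shear: A_b = π·30²/4 = 706.9 mm²; R_n = 469 × 706.9 × 5 × 1 / 1000 = 1658 kN → 0.75 × 1658 = 1240 kN.
Bearing: edge l_c = 28.5, r_n = 84.13 kN; interior l_c = 82, r_n = 177.1 kN; R_n = 84.13 + 4·177.1 = 792.6 kN → 594 kN.
Block shear: A_gv = 3030, A_nv = 2085, A_nt = 135 mm²; R_n = min(0.6F_uA_nv, 0.6F_yA_gv) + U_bs·F_u·A_nt = 555.3 kN → 416 kN.
Block shear governs: 416 kN.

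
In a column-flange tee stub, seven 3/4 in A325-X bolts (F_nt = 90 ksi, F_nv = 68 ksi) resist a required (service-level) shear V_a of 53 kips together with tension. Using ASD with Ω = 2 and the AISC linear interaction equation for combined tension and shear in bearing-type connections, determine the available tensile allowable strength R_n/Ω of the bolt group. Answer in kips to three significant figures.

111 kips

A_b = π·0.75²/4 = 0.4418 in²; f_rv = 53 / (7 × 0.4418) = 17.14 ksi.
F'_nt = 1.3 F_nt − (Ω F_nt / F_nv) f_rv = 1.3·90 − (2·90/68)·17.14 = 71.63 ksi, capped at F_nt → F'_nt = 71.63 ksi.
R_n = F'_nt · A_b · n = 71.63 × 0.4418 × 7 = 221.5 kips.
Allowable strength R_n/Ω = 221.5 / 2 = 111 kips.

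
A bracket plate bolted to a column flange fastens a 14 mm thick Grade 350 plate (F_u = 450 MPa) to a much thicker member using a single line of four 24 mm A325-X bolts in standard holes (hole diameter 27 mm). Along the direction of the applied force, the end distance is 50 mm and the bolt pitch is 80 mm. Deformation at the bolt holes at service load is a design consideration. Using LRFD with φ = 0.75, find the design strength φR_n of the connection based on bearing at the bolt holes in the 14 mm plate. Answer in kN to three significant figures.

Per bolt r_n = 1.2 l_c t F_u ≤ 2.4 d t F_u; upper limit = 2.4 × 24 × 14 × 450 / 1000 = 362.9 kN.
Edge bolt: l_c = 50 − 27/2 = 36.5 mm → 1.2 × 36.5 × 14 × 450 / 1000 = 275.9 → r_n = 275.9 kN.
Interior bolts: l_c = 80 − 27 = 53 mm → 1.2 × 53 × 14 × 450 / 1000 = 400.7 → r_n = 362.9 kN.
R_n = 1 × 275.9 + 3 × 362.9 = 1365 kN.
Design strength φR_n = 0.75 × 1365 = 1020 kN.

1020 kN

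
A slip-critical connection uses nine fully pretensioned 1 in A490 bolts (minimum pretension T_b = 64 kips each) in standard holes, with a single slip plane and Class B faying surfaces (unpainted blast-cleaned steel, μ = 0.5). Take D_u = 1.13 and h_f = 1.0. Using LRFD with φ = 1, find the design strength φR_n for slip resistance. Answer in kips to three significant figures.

R_n = μ · D_u · h_f · T_b · n_s · n_b = 0.5 × 1.13 × 1.0 × 64 × 1 × 9 = 325.4 kips.
Design strength φR_n = 1 × 325.4 = 325 kips.

325 kips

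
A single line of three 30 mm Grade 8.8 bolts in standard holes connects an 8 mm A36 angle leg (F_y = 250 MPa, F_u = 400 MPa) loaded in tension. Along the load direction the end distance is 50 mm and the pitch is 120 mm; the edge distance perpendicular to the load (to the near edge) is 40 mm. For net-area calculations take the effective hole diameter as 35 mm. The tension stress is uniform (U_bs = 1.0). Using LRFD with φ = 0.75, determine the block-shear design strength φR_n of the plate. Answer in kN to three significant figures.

315 kN

Shear plane L_v = 50 + 2·120 = 290 mm; A_gv = 290 × 8 = 2320 mm².
A_nv = (290 − 2.5·35) × 8 = 1620 mm².
A_nt = (40 − 0.5·35) × 8 = 180 mm².
0.6 F_u A_nv = 388.8 kN; 0.6 F_y A_gv = 348 kN → shear yielding governs the shear term.
R_n = 348 + 1.0 × 400 × 180 / 1000 = 420 kN.
Design strength φR_n = 0.75 × 420 = 315 kN.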